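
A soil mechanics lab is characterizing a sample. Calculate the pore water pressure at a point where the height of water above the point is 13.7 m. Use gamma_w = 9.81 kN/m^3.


Result: 134.4 kPa

Derivation:
Using u = gamma_w * h_w
u = 9.81 * 13.7
u = 134.4 kPa


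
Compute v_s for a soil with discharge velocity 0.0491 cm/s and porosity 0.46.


Result: 0.10674 cm/s

Derivation:
Using v_s = v_d / n
v_s = 0.0491 / 0.46
v_s = 0.10674 cm/s


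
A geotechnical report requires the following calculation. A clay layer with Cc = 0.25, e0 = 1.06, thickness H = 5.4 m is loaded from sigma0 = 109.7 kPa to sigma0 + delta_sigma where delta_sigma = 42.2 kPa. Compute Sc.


Using Sc = Cc * H / (1 + e0) * log10((sigma0 + delta_sigma) / sigma0)
Stress ratio = (109.7 + 42.2) / 109.7 = 1.38469
log10(1.38469) = 0.141351
Cc * H / (1 + e0) = 0.25 * 5.4 / (1 + 1.06) = 0.65534
Sc = 0.65534 * 0.141351
Sc = 0.0926 m


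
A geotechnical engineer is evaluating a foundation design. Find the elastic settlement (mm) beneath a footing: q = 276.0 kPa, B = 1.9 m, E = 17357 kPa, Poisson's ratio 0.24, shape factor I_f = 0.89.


Result: 25.34 mm

Derivation:
Using Se = q * B * (1 - nu^2) * I_f / E
1 - nu^2 = 1 - 0.24^2 = 0.9424
Se = 276.0 * 1.9 * 0.9424 * 0.89 / 17357
Se = 0.025340 m
Convert to mm: Se = 0.025340 * 1000 = 25.34 mm


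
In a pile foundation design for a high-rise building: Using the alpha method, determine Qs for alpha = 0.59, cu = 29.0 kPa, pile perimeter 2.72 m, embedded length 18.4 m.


Using Qs = alpha * cu * perimeter * L
Qs = 0.59 * 29.0 * 2.72 * 18.4
Qs = 856.32 kN


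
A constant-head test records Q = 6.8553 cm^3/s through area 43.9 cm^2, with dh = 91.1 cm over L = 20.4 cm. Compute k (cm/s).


Result: 0.034968 cm/s

Derivation:
Compute hydraulic gradient:
i = dh / L = 91.1 / 20.4 = 4.46569
Then apply Darcy's law:
k = Q / (A * i)
k = 6.8553 / (43.9 * 4.46569)
k = 6.8553 / 196.044
k = 0.034968 cm/s


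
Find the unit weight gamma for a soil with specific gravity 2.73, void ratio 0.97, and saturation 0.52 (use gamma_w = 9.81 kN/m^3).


Using gamma = gamma_w * (Gs + S*e) / (1 + e)
Numerator: Gs + S*e = 2.73 + 0.52*0.97 = 3.2344
Denominator: 1 + e = 1 + 0.97 = 1.97
gamma = 9.81 * 3.2344 / 1.97
gamma = 16.106 kN/m^3


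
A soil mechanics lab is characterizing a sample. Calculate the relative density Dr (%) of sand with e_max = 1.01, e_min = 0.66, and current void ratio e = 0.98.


Using Dr = (e_max - e) / (e_max - e_min) * 100
e_max - e = 1.01 - 0.98 = 0.03
e_max - e_min = 1.01 - 0.66 = 0.35
Dr = 0.03 / 0.35 * 100
Dr = 8.57 %


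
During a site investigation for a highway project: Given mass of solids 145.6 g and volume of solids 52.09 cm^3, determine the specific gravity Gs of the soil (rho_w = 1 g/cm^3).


Result: 2.795

Derivation:
Using Gs = m_s / (V_s * rho_w)
Since rho_w = 1 g/cm^3:
Gs = 145.6 / 52.09
Gs = 2.795


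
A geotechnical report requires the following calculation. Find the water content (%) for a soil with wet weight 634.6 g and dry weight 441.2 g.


Using w = (m_wet - m_dry) / m_dry * 100
m_wet - m_dry = 634.6 - 441.2 = 193.4 g
w = 193.4 / 441.2 * 100
w = 43.83 %


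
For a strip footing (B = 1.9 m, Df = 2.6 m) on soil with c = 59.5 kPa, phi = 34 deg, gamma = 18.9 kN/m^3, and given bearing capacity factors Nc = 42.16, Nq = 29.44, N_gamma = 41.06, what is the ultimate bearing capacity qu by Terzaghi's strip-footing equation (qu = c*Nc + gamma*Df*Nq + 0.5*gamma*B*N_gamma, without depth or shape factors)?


Compute qu = c*Nc + gamma*Df*Nq + 0.5*gamma*B*N_gamma
Term 1: 59.5 * 42.16 = 2508.52
Term 2: 18.9 * 2.6 * 29.44 = 1446.6816
Term 3: 0.5 * 18.9 * 1.9 * 41.06 = 737.2323
qu = 2508.52 + 1446.6816 + 737.2323
qu = 4692.43 kPa


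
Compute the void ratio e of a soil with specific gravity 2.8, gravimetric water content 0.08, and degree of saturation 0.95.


Using the relation e = Gs * w / S
e = 2.8 * 0.08 / 0.95
e = 0.2358


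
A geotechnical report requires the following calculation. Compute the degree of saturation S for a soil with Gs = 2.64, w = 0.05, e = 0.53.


Result: 0.2491

Derivation:
Using S = Gs * w / e
S = 2.64 * 0.05 / 0.53
S = 0.2491


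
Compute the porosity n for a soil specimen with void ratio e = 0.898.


Using the relation n = e / (1 + e)
n = 0.898 / (1 + 0.898)
n = 0.898 / 1.898
n = 0.4731


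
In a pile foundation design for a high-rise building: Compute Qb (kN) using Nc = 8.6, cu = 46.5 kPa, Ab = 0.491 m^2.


Result: 196.35 kN

Derivation:
Using Qb = Nc * cu * Ab
Qb = 8.6 * 46.5 * 0.491
Qb = 196.35 kN


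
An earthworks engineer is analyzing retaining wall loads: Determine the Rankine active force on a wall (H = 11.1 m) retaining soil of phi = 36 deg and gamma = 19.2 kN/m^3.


Compute active earth pressure coefficient:
Ka = tan^2(45 - phi/2) = tan^2(27.0) = 0.259616
Compute active force:
Pa = 0.5 * Ka * gamma * H^2
Pa = 0.5 * 0.259616 * 19.2 * 11.1^2
Pa = 307.08 kN/m


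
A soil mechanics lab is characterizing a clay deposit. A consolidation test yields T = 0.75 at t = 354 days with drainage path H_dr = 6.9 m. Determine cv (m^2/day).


Using cv = T * H_dr^2 / t
H_dr^2 = 6.9^2 = 47.61
cv = 0.75 * 47.61 / 354
cv = 0.10087 m^2/day


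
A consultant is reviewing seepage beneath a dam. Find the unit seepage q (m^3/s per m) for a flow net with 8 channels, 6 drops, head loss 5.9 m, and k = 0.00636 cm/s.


Result: 0.0005003 m^3/s per m

Derivation:
Convert k to m/s for unit consistency with H:
k = 0.00636 cm/s = 0.00636 / 100 m/s = 6.36e-05 m/s
Using q = k * H * Nf / Nd
Nf / Nd = 8 / 6 = 1.3333
q = 6.36e-05 * 5.9 * 1.3333
q = 0.0005003 m^3/s per m


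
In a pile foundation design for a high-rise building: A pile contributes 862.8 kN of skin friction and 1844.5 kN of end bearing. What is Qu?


Using Qu = Qf + Qb
Qu = 862.8 + 1844.5
Qu = 2707.3 kN


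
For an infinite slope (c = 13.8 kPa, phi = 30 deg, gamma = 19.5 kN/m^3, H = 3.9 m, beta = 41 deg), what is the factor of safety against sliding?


Using Fs = c / (gamma*H*sin(beta)*cos(beta)) + tan(phi)/tan(beta)
Cohesion contribution = 13.8 / (19.5*3.9*sin(41)*cos(41))
Cohesion contribution = 0.366486
Friction contribution = tan(30)/tan(41) = 0.664166
Fs = 0.366486 + 0.664166
Fs = 1.031


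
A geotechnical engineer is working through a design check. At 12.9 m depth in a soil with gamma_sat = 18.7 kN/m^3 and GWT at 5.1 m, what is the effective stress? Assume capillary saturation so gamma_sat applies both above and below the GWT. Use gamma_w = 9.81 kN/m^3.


Total stress = gamma_sat * depth
sigma = 18.7 * 12.9 = 241.23 kPa
Pore water pressure u = gamma_w * (depth - d_wt)
u = 9.81 * (12.9 - 5.1) = 76.518 kPa
Effective stress = sigma - u
sigma' = 241.23 - 76.518 = 164.71 kPa


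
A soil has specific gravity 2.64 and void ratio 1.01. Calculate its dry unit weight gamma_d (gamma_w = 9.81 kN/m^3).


Using gamma_d = Gs * gamma_w / (1 + e)
gamma_d = 2.64 * 9.81 / (1 + 1.01)
gamma_d = 2.64 * 9.81 / 2.01
gamma_d = 12.885 kN/m^3


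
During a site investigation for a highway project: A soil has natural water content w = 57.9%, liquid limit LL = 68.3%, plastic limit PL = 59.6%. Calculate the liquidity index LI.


First compute the plasticity index:
PI = LL - PL = 68.3 - 59.6 = 8.7
Then compute the liquidity index:
LI = (w - PL) / PI
LI = (57.9 - 59.6) / 8.7
LI = -0.195


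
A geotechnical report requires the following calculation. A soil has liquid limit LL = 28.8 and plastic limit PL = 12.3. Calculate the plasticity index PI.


Result: 16.5

Derivation:
Using PI = LL - PL
PI = 28.8 - 12.3
PI = 16.5


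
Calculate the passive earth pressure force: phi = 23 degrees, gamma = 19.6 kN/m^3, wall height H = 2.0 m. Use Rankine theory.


Compute passive earth pressure coefficient:
Kp = tan^2(45 + phi/2) = tan^2(56.5) = 2.282623
Compute passive force:
Pp = 0.5 * Kp * gamma * H^2
Pp = 0.5 * 2.282623 * 19.6 * 2.0^2
Pp = 89.48 kN/m


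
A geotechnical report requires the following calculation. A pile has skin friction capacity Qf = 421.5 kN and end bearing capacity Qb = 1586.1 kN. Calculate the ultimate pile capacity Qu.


Using Qu = Qf + Qb
Qu = 421.5 + 1586.1
Qu = 2007.6 kN


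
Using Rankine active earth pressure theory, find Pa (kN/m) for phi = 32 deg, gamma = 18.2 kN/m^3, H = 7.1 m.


Compute active earth pressure coefficient:
Ka = tan^2(45 - phi/2) = tan^2(29.0) = 0.307259
Compute active force:
Pa = 0.5 * Ka * gamma * H^2
Pa = 0.5 * 0.307259 * 18.2 * 7.1^2
Pa = 140.95 kN/m


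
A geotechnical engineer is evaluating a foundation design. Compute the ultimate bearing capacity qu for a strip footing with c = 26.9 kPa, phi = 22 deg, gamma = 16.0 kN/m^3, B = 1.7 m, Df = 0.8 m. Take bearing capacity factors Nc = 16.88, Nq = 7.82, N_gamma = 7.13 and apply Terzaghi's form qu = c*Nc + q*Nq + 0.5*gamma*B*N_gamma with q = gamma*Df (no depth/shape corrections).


Compute qu = c*Nc + gamma*Df*Nq + 0.5*gamma*B*N_gamma
Term 1: 26.9 * 16.88 = 454.072
Term 2: 16.0 * 0.8 * 7.82 = 100.096
Term 3: 0.5 * 16.0 * 1.7 * 7.13 = 96.968
qu = 454.072 + 100.096 + 96.968
qu = 651.14 kPa


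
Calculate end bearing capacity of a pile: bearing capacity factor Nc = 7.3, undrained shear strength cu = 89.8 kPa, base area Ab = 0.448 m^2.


Using Qb = Nc * cu * Ab
Qb = 7.3 * 89.8 * 0.448
Qb = 293.68 kN


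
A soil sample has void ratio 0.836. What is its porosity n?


Result: 0.4553

Derivation:
Using the relation n = e / (1 + e)
n = 0.836 / (1 + 0.836)
n = 0.836 / 1.836
n = 0.4553


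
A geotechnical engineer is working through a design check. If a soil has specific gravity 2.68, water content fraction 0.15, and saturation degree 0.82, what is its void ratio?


Using the relation e = Gs * w / S
e = 2.68 * 0.15 / 0.82
e = 0.4902


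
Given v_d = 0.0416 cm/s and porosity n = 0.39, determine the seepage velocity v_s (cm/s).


Result: 0.10667 cm/s

Derivation:
Using v_s = v_d / n
v_s = 0.0416 / 0.39
v_s = 0.10667 cm/s


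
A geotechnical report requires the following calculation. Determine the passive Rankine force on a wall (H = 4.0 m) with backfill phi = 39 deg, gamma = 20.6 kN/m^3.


Result: 724.38 kN/m

Derivation:
Compute passive earth pressure coefficient:
Kp = tan^2(45 + phi/2) = tan^2(64.5) = 4.395495
Compute passive force:
Pp = 0.5 * Kp * gamma * H^2
Pp = 0.5 * 4.395495 * 20.6 * 4.0^2
Pp = 724.38 kN/m


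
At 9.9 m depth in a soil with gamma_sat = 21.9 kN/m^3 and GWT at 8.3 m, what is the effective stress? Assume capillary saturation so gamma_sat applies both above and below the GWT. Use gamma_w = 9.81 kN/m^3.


Total stress = gamma_sat * depth
sigma = 21.9 * 9.9 = 216.81 kPa
Pore water pressure u = gamma_w * (depth - d_wt)
u = 9.81 * (9.9 - 8.3) = 15.696 kPa
Effective stress = sigma - u
sigma' = 216.81 - 15.696 = 201.11 kPa


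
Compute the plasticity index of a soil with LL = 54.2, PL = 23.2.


Result: 31.0

Derivation:
Using PI = LL - PL
PI = 54.2 - 23.2
PI = 31.0


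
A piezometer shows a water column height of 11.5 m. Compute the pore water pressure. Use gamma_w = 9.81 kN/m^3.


Using u = gamma_w * h_w
u = 9.81 * 11.5
u = 112.82 kPa


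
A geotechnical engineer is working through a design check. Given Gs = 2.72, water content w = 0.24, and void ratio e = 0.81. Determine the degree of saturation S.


Result: 0.8059

Derivation:
Using S = Gs * w / e
S = 2.72 * 0.24 / 0.81
S = 0.8059


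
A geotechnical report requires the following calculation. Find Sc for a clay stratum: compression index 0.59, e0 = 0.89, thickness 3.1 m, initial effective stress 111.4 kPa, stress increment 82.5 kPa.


Result: 0.2329 m

Derivation:
Using Sc = Cc * H / (1 + e0) * log10((sigma0 + delta_sigma) / sigma0)
Stress ratio = (111.4 + 82.5) / 111.4 = 1.74057
log10(1.74057) = 0.240693
Cc * H / (1 + e0) = 0.59 * 3.1 / (1 + 0.89) = 0.967725
Sc = 0.967725 * 0.240693
Sc = 0.2329 m


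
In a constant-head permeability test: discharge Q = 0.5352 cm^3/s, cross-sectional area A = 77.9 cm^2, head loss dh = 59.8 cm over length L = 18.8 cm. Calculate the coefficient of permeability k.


Result: 0.00216 cm/s

Derivation:
Compute hydraulic gradient:
i = dh / L = 59.8 / 18.8 = 3.18085
Then apply Darcy's law:
k = Q / (A * i)
k = 0.5352 / (77.9 * 3.18085)
k = 0.5352 / 247.788
k = 0.00216 cm/s


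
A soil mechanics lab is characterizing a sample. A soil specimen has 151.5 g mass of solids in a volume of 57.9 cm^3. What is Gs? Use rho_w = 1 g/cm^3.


Using Gs = m_s / (V_s * rho_w)
Since rho_w = 1 g/cm^3:
Gs = 151.5 / 57.9
Gs = 2.617


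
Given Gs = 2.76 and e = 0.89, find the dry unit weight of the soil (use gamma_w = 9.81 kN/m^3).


Result: 14.326 kN/m^3

Derivation:
Using gamma_d = Gs * gamma_w / (1 + e)
gamma_d = 2.76 * 9.81 / (1 + 0.89)
gamma_d = 2.76 * 9.81 / 1.89
gamma_d = 14.326 kN/m^3


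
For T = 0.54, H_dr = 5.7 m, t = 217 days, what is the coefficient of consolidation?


Using cv = T * H_dr^2 / t
H_dr^2 = 5.7^2 = 32.49
cv = 0.54 * 32.49 / 217
cv = 0.08085 m^2/day


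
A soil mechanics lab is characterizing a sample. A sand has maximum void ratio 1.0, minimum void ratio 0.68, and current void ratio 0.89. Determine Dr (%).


Using Dr = (e_max - e) / (e_max - e_min) * 100
e_max - e = 1.0 - 0.89 = 0.11
e_max - e_min = 1.0 - 0.68 = 0.32
Dr = 0.11 / 0.32 * 100
Dr = 34.38 %


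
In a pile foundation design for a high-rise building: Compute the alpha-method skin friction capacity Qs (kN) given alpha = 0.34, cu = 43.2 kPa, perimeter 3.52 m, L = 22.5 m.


Using Qs = alpha * cu * perimeter * L
Qs = 0.34 * 43.2 * 3.52 * 22.5
Qs = 1163.29 kN


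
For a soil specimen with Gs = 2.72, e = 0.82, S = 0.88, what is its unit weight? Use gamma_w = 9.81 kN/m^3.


Result: 18.551 kN/m^3

Derivation:
Using gamma = gamma_w * (Gs + S*e) / (1 + e)
Numerator: Gs + S*e = 2.72 + 0.88*0.82 = 3.4416
Denominator: 1 + e = 1 + 0.82 = 1.82
gamma = 9.81 * 3.4416 / 1.82
gamma = 18.551 kN/m^3


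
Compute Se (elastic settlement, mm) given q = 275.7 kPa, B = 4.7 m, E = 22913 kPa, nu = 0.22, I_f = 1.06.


Using Se = q * B * (1 - nu^2) * I_f / E
1 - nu^2 = 1 - 0.22^2 = 0.9516
Se = 275.7 * 4.7 * 0.9516 * 1.06 / 22913
Se = 0.057044 m
Convert to mm: Se = 0.057044 * 1000 = 57.044 mm


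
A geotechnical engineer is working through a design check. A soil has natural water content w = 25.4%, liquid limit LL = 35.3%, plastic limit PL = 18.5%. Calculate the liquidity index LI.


First compute the plasticity index:
PI = LL - PL = 35.3 - 18.5 = 16.8
Then compute the liquidity index:
LI = (w - PL) / PI
LI = (25.4 - 18.5) / 16.8
LI = 0.411


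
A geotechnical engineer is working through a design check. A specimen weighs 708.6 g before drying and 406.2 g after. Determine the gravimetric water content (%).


Using w = (m_wet - m_dry) / m_dry * 100
m_wet - m_dry = 708.6 - 406.2 = 302.4 g
w = 302.4 / 406.2 * 100
w = 74.45 %


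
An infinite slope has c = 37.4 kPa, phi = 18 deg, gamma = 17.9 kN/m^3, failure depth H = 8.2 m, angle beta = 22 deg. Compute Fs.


Result: 1.538

Derivation:
Using Fs = c / (gamma*H*sin(beta)*cos(beta)) + tan(phi)/tan(beta)
Cohesion contribution = 37.4 / (17.9*8.2*sin(22)*cos(22))
Cohesion contribution = 0.733607
Friction contribution = tan(18)/tan(22) = 0.804204
Fs = 0.733607 + 0.804204
Fs = 1.538


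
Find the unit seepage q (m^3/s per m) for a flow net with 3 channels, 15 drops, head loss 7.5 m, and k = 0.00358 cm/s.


Convert k to m/s for unit consistency with H:
k = 0.00358 cm/s = 0.00358 / 100 m/s = 3.58e-05 m/s
Using q = k * H * Nf / Nd
Nf / Nd = 3 / 15 = 0.2
q = 3.58e-05 * 7.5 * 0.2
q = 5.37e-05 m^3/s per m


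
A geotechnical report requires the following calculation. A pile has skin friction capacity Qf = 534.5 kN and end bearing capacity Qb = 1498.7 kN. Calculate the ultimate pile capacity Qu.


Using Qu = Qf + Qb
Qu = 534.5 + 1498.7
Qu = 2033.2 kN


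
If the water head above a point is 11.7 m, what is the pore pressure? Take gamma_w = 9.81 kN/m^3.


Using u = gamma_w * h_w
u = 9.81 * 11.7
u = 114.78 kPa


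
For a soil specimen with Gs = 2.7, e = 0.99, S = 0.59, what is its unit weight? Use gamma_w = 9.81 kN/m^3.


Using gamma = gamma_w * (Gs + S*e) / (1 + e)
Numerator: Gs + S*e = 2.7 + 0.59*0.99 = 3.2841
Denominator: 1 + e = 1 + 0.99 = 1.99
gamma = 9.81 * 3.2841 / 1.99
gamma = 16.189 kN/m^3


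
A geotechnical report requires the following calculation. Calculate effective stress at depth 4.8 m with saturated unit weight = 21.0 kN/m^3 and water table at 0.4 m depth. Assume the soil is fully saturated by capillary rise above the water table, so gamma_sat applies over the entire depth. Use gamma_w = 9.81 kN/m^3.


Total stress = gamma_sat * depth
sigma = 21.0 * 4.8 = 100.8 kPa
Pore water pressure u = gamma_w * (depth - d_wt)
u = 9.81 * (4.8 - 0.4) = 43.164 kPa
Effective stress = sigma - u
sigma' = 100.8 - 43.164 = 57.64 kPa


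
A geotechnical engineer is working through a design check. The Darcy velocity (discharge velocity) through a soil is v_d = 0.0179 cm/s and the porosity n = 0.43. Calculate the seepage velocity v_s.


Using v_s = v_d / n
v_s = 0.0179 / 0.43
v_s = 0.04163 cm/s


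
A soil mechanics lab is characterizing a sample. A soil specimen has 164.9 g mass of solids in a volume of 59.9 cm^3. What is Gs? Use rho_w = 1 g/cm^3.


Using Gs = m_s / (V_s * rho_w)
Since rho_w = 1 g/cm^3:
Gs = 164.9 / 59.9
Gs = 2.753


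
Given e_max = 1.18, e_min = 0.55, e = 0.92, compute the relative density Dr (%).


Result: 41.27 %

Derivation:
Using Dr = (e_max - e) / (e_max - e_min) * 100
e_max - e = 1.18 - 0.92 = 0.26
e_max - e_min = 1.18 - 0.55 = 0.63
Dr = 0.26 / 0.63 * 100
Dr = 41.27 %


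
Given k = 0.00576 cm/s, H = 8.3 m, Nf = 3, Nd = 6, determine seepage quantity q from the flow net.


Convert k to m/s for unit consistency with H:
k = 0.00576 cm/s = 0.00576 / 100 m/s = 5.76e-05 m/s
Using q = k * H * Nf / Nd
Nf / Nd = 3 / 6 = 0.5
q = 5.76e-05 * 8.3 * 0.5
q = 0.000239 m^3/s per m


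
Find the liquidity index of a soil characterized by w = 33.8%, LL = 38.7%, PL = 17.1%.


Result: 0.773

Derivation:
First compute the plasticity index:
PI = LL - PL = 38.7 - 17.1 = 21.6
Then compute the liquidity index:
LI = (w - PL) / PI
LI = (33.8 - 17.1) / 21.6
LI = 0.773


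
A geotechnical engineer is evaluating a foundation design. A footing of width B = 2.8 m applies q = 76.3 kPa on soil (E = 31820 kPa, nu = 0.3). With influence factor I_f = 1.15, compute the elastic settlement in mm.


Using Se = q * B * (1 - nu^2) * I_f / E
1 - nu^2 = 1 - 0.3^2 = 0.91
Se = 76.3 * 2.8 * 0.91 * 1.15 / 31820
Se = 0.007026 m
Convert to mm: Se = 0.007026 * 1000 = 7.026 mm


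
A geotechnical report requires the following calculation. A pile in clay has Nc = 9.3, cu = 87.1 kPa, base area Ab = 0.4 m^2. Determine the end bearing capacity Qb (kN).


Result: 324.01 kN

Derivation:
Using Qb = Nc * cu * Ab
Qb = 9.3 * 87.1 * 0.4
Qb = 324.01 kN


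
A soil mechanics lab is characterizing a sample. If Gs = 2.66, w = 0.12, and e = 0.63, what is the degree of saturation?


Result: 0.5067

Derivation:
Using S = Gs * w / e
S = 2.66 * 0.12 / 0.63
S = 0.5067


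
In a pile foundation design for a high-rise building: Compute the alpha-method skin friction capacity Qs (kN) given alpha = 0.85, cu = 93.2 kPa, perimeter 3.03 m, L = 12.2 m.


Result: 2928.45 kN

Derivation:
Using Qs = alpha * cu * perimeter * L
Qs = 0.85 * 93.2 * 3.03 * 12.2
Qs = 2928.45 kN


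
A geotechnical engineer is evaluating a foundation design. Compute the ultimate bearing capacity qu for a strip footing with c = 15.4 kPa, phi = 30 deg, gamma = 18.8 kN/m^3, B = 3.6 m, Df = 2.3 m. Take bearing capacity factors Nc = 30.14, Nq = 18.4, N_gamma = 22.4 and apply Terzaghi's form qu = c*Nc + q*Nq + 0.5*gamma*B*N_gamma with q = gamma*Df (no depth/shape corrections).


Compute qu = c*Nc + gamma*Df*Nq + 0.5*gamma*B*N_gamma
Term 1: 15.4 * 30.14 = 464.156
Term 2: 18.8 * 2.3 * 18.4 = 795.616
Term 3: 0.5 * 18.8 * 3.6 * 22.4 = 758.016
qu = 464.156 + 795.616 + 758.016
qu = 2017.79 kPa


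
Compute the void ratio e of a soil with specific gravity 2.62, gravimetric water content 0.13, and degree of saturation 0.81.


Using the relation e = Gs * w / S
e = 2.62 * 0.13 / 0.81
e = 0.4205


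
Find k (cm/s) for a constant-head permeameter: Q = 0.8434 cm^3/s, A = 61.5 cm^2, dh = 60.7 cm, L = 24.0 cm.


Compute hydraulic gradient:
i = dh / L = 60.7 / 24.0 = 2.52917
Then apply Darcy's law:
k = Q / (A * i)
k = 0.8434 / (61.5 * 2.52917)
k = 0.8434 / 155.544
k = 0.005422 cm/s


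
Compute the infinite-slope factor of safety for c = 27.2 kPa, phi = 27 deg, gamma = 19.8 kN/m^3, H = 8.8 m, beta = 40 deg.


Using Fs = c / (gamma*H*sin(beta)*cos(beta)) + tan(phi)/tan(beta)
Cohesion contribution = 27.2 / (19.8*8.8*sin(40)*cos(40))
Cohesion contribution = 0.317029
Friction contribution = tan(27)/tan(40) = 0.607229
Fs = 0.317029 + 0.607229
Fs = 0.924


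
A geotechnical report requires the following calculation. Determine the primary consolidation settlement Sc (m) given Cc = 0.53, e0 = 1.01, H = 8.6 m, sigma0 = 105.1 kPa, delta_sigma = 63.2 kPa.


Using Sc = Cc * H / (1 + e0) * log10((sigma0 + delta_sigma) / sigma0)
Stress ratio = (105.1 + 63.2) / 105.1 = 1.60133
log10(1.60133) = 0.204481
Cc * H / (1 + e0) = 0.53 * 8.6 / (1 + 1.01) = 2.26766
Sc = 2.26766 * 0.204481
Sc = 0.4637 m


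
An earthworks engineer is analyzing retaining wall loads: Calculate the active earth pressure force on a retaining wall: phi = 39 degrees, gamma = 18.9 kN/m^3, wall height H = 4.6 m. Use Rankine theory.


Result: 45.49 kN/m

Derivation:
Compute active earth pressure coefficient:
Ka = tan^2(45 - phi/2) = tan^2(25.5) = 0.227506
Compute active force:
Pa = 0.5 * Ka * gamma * H^2
Pa = 0.5 * 0.227506 * 18.9 * 4.6^2
Pa = 45.49 kN/m


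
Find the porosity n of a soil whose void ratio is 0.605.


Using the relation n = e / (1 + e)
n = 0.605 / (1 + 0.605)
n = 0.605 / 1.605
n = 0.3769


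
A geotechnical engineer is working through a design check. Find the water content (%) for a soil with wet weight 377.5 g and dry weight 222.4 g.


Result: 69.74 %

Derivation:
Using w = (m_wet - m_dry) / m_dry * 100
m_wet - m_dry = 377.5 - 222.4 = 155.1 g
w = 155.1 / 222.4 * 100
w = 69.74 %


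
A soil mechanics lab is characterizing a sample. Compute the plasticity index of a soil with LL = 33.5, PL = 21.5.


Using PI = LL - PL
PI = 33.5 - 21.5
PI = 12.0


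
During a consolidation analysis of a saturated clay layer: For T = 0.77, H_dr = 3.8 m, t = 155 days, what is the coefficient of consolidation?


Using cv = T * H_dr^2 / t
H_dr^2 = 3.8^2 = 14.44
cv = 0.77 * 14.44 / 155
cv = 0.07173 m^2/day


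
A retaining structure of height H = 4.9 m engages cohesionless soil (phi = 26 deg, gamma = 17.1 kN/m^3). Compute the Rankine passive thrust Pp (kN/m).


Compute passive earth pressure coefficient:
Kp = tan^2(45 + phi/2) = tan^2(58.0) = 2.561071
Compute passive force:
Pp = 0.5 * Kp * gamma * H^2
Pp = 0.5 * 2.561071 * 17.1 * 4.9^2
Pp = 525.75 kN/m


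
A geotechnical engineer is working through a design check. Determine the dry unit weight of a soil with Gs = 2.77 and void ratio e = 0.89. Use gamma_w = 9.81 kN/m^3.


Using gamma_d = Gs * gamma_w / (1 + e)
gamma_d = 2.77 * 9.81 / (1 + 0.89)
gamma_d = 2.77 * 9.81 / 1.89
gamma_d = 14.378 kN/m^3


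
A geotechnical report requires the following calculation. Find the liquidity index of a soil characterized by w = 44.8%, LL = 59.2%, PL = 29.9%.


Result: 0.509

Derivation:
First compute the plasticity index:
PI = LL - PL = 59.2 - 29.9 = 29.3
Then compute the liquidity index:
LI = (w - PL) / PI
LI = (44.8 - 29.9) / 29.3
LI = 0.509


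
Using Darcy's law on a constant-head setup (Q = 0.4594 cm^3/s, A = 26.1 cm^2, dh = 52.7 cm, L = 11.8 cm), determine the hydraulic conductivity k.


Compute hydraulic gradient:
i = dh / L = 52.7 / 11.8 = 4.4661
Then apply Darcy's law:
k = Q / (A * i)
k = 0.4594 / (26.1 * 4.4661)
k = 0.4594 / 116.565
k = 0.003941 cm/s


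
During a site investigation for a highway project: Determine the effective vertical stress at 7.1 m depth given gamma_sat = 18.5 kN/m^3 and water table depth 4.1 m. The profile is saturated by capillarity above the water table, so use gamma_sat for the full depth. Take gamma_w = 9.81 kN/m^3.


Result: 101.92 kPa

Derivation:
Total stress = gamma_sat * depth
sigma = 18.5 * 7.1 = 131.35 kPa
Pore water pressure u = gamma_w * (depth - d_wt)
u = 9.81 * (7.1 - 4.1) = 29.43 kPa
Effective stress = sigma - u
sigma' = 131.35 - 29.43 = 101.92 kPa


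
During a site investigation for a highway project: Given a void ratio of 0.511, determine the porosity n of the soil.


Using the relation n = e / (1 + e)
n = 0.511 / (1 + 0.511)
n = 0.511 / 1.511
n = 0.3382


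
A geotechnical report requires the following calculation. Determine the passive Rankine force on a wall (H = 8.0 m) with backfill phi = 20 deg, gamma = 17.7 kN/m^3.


Result: 1155.23 kN/m

Derivation:
Compute passive earth pressure coefficient:
Kp = tan^2(45 + phi/2) = tan^2(55.0) = 2.039607
Compute passive force:
Pp = 0.5 * Kp * gamma * H^2
Pp = 0.5 * 2.039607 * 17.7 * 8.0^2
Pp = 1155.23 kN/m


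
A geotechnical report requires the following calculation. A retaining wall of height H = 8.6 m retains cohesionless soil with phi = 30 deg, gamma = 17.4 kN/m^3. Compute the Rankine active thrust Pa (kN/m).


Compute active earth pressure coefficient:
Ka = tan^2(45 - phi/2) = tan^2(30.0) = 0.333333
Compute active force:
Pa = 0.5 * Ka * gamma * H^2
Pa = 0.5 * 0.333333 * 17.4 * 8.6^2
Pa = 214.48 kN/m


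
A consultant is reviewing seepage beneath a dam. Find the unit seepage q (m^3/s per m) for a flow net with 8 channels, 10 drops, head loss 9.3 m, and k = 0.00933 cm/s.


Convert k to m/s for unit consistency with H:
k = 0.00933 cm/s = 0.00933 / 100 m/s = 9.33e-05 m/s
Using q = k * H * Nf / Nd
Nf / Nd = 8 / 10 = 0.8
q = 9.33e-05 * 9.3 * 0.8
q = 0.0006942 m^3/s per m


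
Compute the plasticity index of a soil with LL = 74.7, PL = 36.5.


Result: 38.2

Derivation:
Using PI = LL - PL
PI = 74.7 - 36.5
PI = 38.2


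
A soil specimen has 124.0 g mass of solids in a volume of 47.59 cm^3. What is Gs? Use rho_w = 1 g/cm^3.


Using Gs = m_s / (V_s * rho_w)
Since rho_w = 1 g/cm^3:
Gs = 124.0 / 47.59
Gs = 2.606


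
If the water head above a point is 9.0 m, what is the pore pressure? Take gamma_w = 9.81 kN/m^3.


Using u = gamma_w * h_w
u = 9.81 * 9.0
u = 88.29 kPa


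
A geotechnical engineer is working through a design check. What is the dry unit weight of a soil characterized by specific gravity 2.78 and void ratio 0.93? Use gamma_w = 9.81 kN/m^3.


Using gamma_d = Gs * gamma_w / (1 + e)
gamma_d = 2.78 * 9.81 / (1 + 0.93)
gamma_d = 2.78 * 9.81 / 1.93
gamma_d = 14.13 kN/m^3


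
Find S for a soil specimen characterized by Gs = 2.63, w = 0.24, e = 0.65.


Using S = Gs * w / e
S = 2.63 * 0.24 / 0.65
S = 0.9711


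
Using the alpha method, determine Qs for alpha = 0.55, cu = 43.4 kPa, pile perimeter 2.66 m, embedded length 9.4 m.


Result: 596.85 kN

Derivation:
Using Qs = alpha * cu * perimeter * L
Qs = 0.55 * 43.4 * 2.66 * 9.4
Qs = 596.85 kN


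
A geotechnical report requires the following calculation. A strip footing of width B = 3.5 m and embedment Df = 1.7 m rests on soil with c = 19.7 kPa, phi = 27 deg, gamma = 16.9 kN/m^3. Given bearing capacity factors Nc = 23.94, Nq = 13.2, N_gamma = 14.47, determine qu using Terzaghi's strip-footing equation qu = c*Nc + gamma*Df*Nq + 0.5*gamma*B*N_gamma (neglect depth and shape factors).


Compute qu = c*Nc + gamma*Df*Nq + 0.5*gamma*B*N_gamma
Term 1: 19.7 * 23.94 = 471.618
Term 2: 16.9 * 1.7 * 13.2 = 379.236
Term 3: 0.5 * 16.9 * 3.5 * 14.47 = 427.95025
qu = 471.618 + 379.236 + 427.95025
qu = 1278.8 kPa


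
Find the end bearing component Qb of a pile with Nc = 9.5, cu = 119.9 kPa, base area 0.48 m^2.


Using Qb = Nc * cu * Ab
Qb = 9.5 * 119.9 * 0.48
Qb = 546.74 kN


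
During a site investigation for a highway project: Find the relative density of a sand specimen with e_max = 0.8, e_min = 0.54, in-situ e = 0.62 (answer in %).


Result: 69.23 %

Derivation:
Using Dr = (e_max - e) / (e_max - e_min) * 100
e_max - e = 0.8 - 0.62 = 0.18
e_max - e_min = 0.8 - 0.54 = 0.26
Dr = 0.18 / 0.26 * 100
Dr = 69.23 %


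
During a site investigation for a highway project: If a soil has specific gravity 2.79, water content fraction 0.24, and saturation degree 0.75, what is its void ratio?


Using the relation e = Gs * w / S
e = 2.79 * 0.24 / 0.75
e = 0.8928


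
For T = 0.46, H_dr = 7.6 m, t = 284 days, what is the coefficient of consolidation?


Using cv = T * H_dr^2 / t
H_dr^2 = 7.6^2 = 57.76
cv = 0.46 * 57.76 / 284
cv = 0.09355 m^2/day


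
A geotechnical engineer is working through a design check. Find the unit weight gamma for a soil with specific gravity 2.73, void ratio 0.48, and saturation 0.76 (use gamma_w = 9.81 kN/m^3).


Using gamma = gamma_w * (Gs + S*e) / (1 + e)
Numerator: Gs + S*e = 2.73 + 0.76*0.48 = 3.0948
Denominator: 1 + e = 1 + 0.48 = 1.48
gamma = 9.81 * 3.0948 / 1.48
gamma = 20.514 kN/m^3


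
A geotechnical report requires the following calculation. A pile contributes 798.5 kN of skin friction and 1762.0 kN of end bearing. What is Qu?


Result: 2560.5 kN

Derivation:
Using Qu = Qf + Qb
Qu = 798.5 + 1762.0
Qu = 2560.5 kN


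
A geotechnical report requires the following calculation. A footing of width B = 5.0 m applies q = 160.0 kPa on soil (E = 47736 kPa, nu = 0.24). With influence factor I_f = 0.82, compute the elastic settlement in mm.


Result: 12.951 mm

Derivation:
Using Se = q * B * (1 - nu^2) * I_f / E
1 - nu^2 = 1 - 0.24^2 = 0.9424
Se = 160.0 * 5.0 * 0.9424 * 0.82 / 47736
Se = 0.012951 m
Convert to mm: Se = 0.012951 * 1000 = 12.951 mm


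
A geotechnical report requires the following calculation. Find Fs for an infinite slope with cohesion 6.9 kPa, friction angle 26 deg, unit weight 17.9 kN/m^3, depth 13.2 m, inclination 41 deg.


Using Fs = c / (gamma*H*sin(beta)*cos(beta)) + tan(phi)/tan(beta)
Cohesion contribution = 6.9 / (17.9*13.2*sin(41)*cos(41))
Cohesion contribution = 0.0589793
Friction contribution = tan(26)/tan(41) = 0.561072
Fs = 0.0589793 + 0.561072
Fs = 0.62


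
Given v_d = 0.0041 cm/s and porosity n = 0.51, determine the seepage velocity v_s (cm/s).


Using v_s = v_d / n
v_s = 0.0041 / 0.51
v_s = 0.00804 cm/s


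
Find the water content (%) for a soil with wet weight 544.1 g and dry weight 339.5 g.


Using w = (m_wet - m_dry) / m_dry * 100
m_wet - m_dry = 544.1 - 339.5 = 204.6 g
w = 204.6 / 339.5 * 100
w = 60.27 %


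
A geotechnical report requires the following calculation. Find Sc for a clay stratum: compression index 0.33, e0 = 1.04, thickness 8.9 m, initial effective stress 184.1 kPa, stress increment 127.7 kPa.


Result: 0.3294 m

Derivation:
Using Sc = Cc * H / (1 + e0) * log10((sigma0 + delta_sigma) / sigma0)
Stress ratio = (184.1 + 127.7) / 184.1 = 1.69364
log10(1.69364) = 0.228822
Cc * H / (1 + e0) = 0.33 * 8.9 / (1 + 1.04) = 1.43971
Sc = 1.43971 * 0.228822
Sc = 0.3294 m


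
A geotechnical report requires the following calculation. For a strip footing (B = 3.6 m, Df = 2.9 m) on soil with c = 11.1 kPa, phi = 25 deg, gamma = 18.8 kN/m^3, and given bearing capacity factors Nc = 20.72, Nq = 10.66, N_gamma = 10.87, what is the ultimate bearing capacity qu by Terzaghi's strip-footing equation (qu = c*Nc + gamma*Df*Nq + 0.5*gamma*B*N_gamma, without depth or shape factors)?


Result: 1179.02 kPa

Derivation:
Compute qu = c*Nc + gamma*Df*Nq + 0.5*gamma*B*N_gamma
Term 1: 11.1 * 20.72 = 229.992
Term 2: 18.8 * 2.9 * 10.66 = 581.1832
Term 3: 0.5 * 18.8 * 3.6 * 10.87 = 367.8408
qu = 229.992 + 581.1832 + 367.8408
qu = 1179.02 kPa


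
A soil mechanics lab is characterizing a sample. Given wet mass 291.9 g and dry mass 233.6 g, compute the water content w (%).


Using w = (m_wet - m_dry) / m_dry * 100
m_wet - m_dry = 291.9 - 233.6 = 58.3 g
w = 58.3 / 233.6 * 100
w = 24.96 %


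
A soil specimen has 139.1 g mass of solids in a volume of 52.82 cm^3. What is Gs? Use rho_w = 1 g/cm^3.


Result: 2.633

Derivation:
Using Gs = m_s / (V_s * rho_w)
Since rho_w = 1 g/cm^3:
Gs = 139.1 / 52.82
Gs = 2.633


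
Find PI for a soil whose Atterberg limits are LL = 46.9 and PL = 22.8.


Using PI = LL - PL
PI = 46.9 - 22.8
PI = 24.1


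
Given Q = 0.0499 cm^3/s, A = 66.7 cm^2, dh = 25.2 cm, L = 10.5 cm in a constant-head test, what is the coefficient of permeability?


Compute hydraulic gradient:
i = dh / L = 25.2 / 10.5 = 2.4
Then apply Darcy's law:
k = Q / (A * i)
k = 0.0499 / (66.7 * 2.4)
k = 0.0499 / 160.08
k = 0.000312 cm/s


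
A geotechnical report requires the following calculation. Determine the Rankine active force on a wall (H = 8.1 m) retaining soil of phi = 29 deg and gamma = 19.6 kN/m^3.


Compute active earth pressure coefficient:
Ka = tan^2(45 - phi/2) = tan^2(30.5) = 0.346974
Compute active force:
Pa = 0.5 * Ka * gamma * H^2
Pa = 0.5 * 0.346974 * 19.6 * 8.1^2
Pa = 223.1 kN/m


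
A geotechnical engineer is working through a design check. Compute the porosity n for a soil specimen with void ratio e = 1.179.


Result: 0.5411

Derivation:
Using the relation n = e / (1 + e)
n = 1.179 / (1 + 1.179)
n = 1.179 / 2.179
n = 0.5411


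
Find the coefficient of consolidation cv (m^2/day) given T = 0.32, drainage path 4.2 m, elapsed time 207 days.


Using cv = T * H_dr^2 / t
H_dr^2 = 4.2^2 = 17.64
cv = 0.32 * 17.64 / 207
cv = 0.02727 m^2/day


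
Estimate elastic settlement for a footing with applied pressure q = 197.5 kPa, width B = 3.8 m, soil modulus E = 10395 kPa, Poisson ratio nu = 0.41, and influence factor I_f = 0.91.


Result: 54.656 mm

Derivation:
Using Se = q * B * (1 - nu^2) * I_f / E
1 - nu^2 = 1 - 0.41^2 = 0.8319
Se = 197.5 * 3.8 * 0.8319 * 0.91 / 10395
Se = 0.054656 m
Convert to mm: Se = 0.054656 * 1000 = 54.656 mm


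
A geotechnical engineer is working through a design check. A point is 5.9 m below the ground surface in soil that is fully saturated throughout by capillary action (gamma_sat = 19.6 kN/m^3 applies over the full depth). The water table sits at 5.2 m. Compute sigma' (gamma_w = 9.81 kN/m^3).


Result: 108.77 kPa

Derivation:
Total stress = gamma_sat * depth
sigma = 19.6 * 5.9 = 115.64 kPa
Pore water pressure u = gamma_w * (depth - d_wt)
u = 9.81 * (5.9 - 5.2) = 6.867 kPa
Effective stress = sigma - u
sigma' = 115.64 - 6.867 = 108.77 kPa


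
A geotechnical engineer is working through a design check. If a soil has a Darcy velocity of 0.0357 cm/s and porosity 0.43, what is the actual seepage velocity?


Using v_s = v_d / n
v_s = 0.0357 / 0.43
v_s = 0.08302 cm/s


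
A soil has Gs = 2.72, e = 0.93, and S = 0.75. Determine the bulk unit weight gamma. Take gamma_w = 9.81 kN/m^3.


Result: 17.371 kN/m^3

Derivation:
Using gamma = gamma_w * (Gs + S*e) / (1 + e)
Numerator: Gs + S*e = 2.72 + 0.75*0.93 = 3.4175
Denominator: 1 + e = 1 + 0.93 = 1.93
gamma = 9.81 * 3.4175 / 1.93
gamma = 17.371 kN/m^3


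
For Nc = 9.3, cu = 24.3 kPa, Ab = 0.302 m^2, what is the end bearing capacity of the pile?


Result: 68.25 kN

Derivation:
Using Qb = Nc * cu * Ab
Qb = 9.3 * 24.3 * 0.302
Qb = 68.25 kN


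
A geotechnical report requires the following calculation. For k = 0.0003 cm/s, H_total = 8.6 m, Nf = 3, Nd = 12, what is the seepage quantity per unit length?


Convert k to m/s for unit consistency with H:
k = 0.0003 cm/s = 0.0003 / 100 m/s = 3e-06 m/s
Using q = k * H * Nf / Nd
Nf / Nd = 3 / 12 = 0.25
q = 3e-06 * 8.6 * 0.25
q = 6.45e-06 m^3/s per m


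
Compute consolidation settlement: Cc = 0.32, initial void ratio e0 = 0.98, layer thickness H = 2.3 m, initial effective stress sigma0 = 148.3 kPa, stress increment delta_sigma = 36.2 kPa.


Result: 0.0353 m

Derivation:
Using Sc = Cc * H / (1 + e0) * log10((sigma0 + delta_sigma) / sigma0)
Stress ratio = (148.3 + 36.2) / 148.3 = 1.2441
log10(1.2441) = 0.0948552
Cc * H / (1 + e0) = 0.32 * 2.3 / (1 + 0.98) = 0.371717
Sc = 0.371717 * 0.0948552
Sc = 0.0353 m


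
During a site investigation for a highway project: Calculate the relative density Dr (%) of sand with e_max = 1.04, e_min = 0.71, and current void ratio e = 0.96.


Result: 24.24 %

Derivation:
Using Dr = (e_max - e) / (e_max - e_min) * 100
e_max - e = 1.04 - 0.96 = 0.08
e_max - e_min = 1.04 - 0.71 = 0.33
Dr = 0.08 / 0.33 * 100
Dr = 24.24 %


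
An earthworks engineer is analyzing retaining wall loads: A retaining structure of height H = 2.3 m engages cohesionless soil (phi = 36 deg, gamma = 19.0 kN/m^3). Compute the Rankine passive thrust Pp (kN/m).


Result: 193.57 kN/m

Derivation:
Compute passive earth pressure coefficient:
Kp = tan^2(45 + phi/2) = tan^2(63.0) = 3.85184
Compute passive force:
Pp = 0.5 * Kp * gamma * H^2
Pp = 0.5 * 3.85184 * 19.0 * 2.3^2
Pp = 193.57 kN/m


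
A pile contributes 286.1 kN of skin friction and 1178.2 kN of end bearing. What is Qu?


Using Qu = Qf + Qb
Qu = 286.1 + 1178.2
Qu = 1464.3 kN


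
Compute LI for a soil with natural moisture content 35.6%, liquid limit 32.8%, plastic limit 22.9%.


First compute the plasticity index:
PI = LL - PL = 32.8 - 22.9 = 9.9
Then compute the liquidity index:
LI = (w - PL) / PI
LI = (35.6 - 22.9) / 9.9
LI = 1.283


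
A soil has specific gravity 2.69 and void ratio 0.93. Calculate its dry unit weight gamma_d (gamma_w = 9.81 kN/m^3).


Using gamma_d = Gs * gamma_w / (1 + e)
gamma_d = 2.69 * 9.81 / (1 + 0.93)
gamma_d = 2.69 * 9.81 / 1.93
gamma_d = 13.673 kN/m^3


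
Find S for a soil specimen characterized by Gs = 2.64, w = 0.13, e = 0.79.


Result: 0.4344

Derivation:
Using S = Gs * w / e
S = 2.64 * 0.13 / 0.79
S = 0.4344


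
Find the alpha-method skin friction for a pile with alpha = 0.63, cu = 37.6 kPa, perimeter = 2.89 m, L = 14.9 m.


Result: 1020.03 kN

Derivation:
Using Qs = alpha * cu * perimeter * L
Qs = 0.63 * 37.6 * 2.89 * 14.9
Qs = 1020.03 kN


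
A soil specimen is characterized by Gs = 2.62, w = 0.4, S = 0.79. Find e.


Result: 1.3266

Derivation:
Using the relation e = Gs * w / S
e = 2.62 * 0.4 / 0.79
e = 1.3266


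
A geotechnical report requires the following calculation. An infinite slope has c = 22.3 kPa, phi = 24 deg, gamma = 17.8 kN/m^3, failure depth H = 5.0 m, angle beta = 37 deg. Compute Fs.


Using Fs = c / (gamma*H*sin(beta)*cos(beta)) + tan(phi)/tan(beta)
Cohesion contribution = 22.3 / (17.8*5.0*sin(37)*cos(37))
Cohesion contribution = 0.521319
Friction contribution = tan(24)/tan(37) = 0.590838
Fs = 0.521319 + 0.590838
Fs = 1.112


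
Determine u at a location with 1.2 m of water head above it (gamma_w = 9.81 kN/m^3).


Using u = gamma_w * h_w
u = 9.81 * 1.2
u = 11.77 kPa


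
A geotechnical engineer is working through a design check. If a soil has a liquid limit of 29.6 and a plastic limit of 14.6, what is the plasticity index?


Result: 15.0

Derivation:
Using PI = LL - PL
PI = 29.6 - 14.6
PI = 15.0


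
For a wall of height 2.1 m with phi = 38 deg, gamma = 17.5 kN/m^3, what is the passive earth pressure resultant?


Compute passive earth pressure coefficient:
Kp = tan^2(45 + phi/2) = tan^2(64.0) = 4.203746
Compute passive force:
Pp = 0.5 * Kp * gamma * H^2
Pp = 0.5 * 4.203746 * 17.5 * 2.1^2
Pp = 162.21 kN/m


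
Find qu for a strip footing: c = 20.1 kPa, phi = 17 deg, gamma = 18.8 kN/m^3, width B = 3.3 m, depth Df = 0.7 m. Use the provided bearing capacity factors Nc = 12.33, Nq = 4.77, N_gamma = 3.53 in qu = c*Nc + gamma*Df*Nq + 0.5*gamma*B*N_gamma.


Result: 420.11 kPa

Derivation:
Compute qu = c*Nc + gamma*Df*Nq + 0.5*gamma*B*N_gamma
Term 1: 20.1 * 12.33 = 247.833
Term 2: 18.8 * 0.7 * 4.77 = 62.7732
Term 3: 0.5 * 18.8 * 3.3 * 3.53 = 109.5006
qu = 247.833 + 62.7732 + 109.5006
qu = 420.11 kPa


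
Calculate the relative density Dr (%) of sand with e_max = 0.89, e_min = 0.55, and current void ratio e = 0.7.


Result: 55.88 %

Derivation:
Using Dr = (e_max - e) / (e_max - e_min) * 100
e_max - e = 0.89 - 0.7 = 0.19
e_max - e_min = 0.89 - 0.55 = 0.34
Dr = 0.19 / 0.34 * 100
Dr = 55.88 %
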